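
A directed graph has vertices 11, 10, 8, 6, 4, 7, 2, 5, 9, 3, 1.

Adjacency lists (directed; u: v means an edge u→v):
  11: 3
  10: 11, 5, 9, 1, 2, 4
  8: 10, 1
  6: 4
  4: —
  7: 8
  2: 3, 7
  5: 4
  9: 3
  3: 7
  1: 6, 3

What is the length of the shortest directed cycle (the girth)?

4

For each vertex v, BFS finds the shortest path from v back to v.
The shortest such closed walk is 8 → 1 → 3 → 7 → 8, length 4.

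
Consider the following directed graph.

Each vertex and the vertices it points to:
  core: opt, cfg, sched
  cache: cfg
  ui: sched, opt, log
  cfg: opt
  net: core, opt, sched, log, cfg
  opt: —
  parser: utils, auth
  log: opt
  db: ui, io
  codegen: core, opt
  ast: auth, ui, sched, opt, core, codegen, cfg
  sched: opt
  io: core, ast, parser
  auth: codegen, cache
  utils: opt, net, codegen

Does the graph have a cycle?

No

DFS with white/gray/black marking, starting from ui:
ui gray
  sched gray
    opt gray
    opt black
  sched black
  ui→opt: opt black — skip
  log gray
    log→opt: opt black — skip
  log black
ui black
core gray
  core→opt: opt black — skip
  cfg gray
    cfg→opt: opt black — skip
  cfg black
  core→sched: sched black — skip
core black
cache gray
  cache→cfg: cfg black — skip
cache black
net gray
  net→core: core black — skip
  net→opt: opt black — skip
  net→sched: sched black — skip
  net→log: log black — skip
  net→cfg: cfg black — skip
net black
parser gray
  utils gray
    utils→opt: opt black — skip
    utils→net: net black — skip
    codegen gray
      codegen→core: core black — skip
      codegen→opt: opt black — skip
    codegen black
  utils black
  auth gray
    auth→codegen: codegen black — skip
    auth→cache: cache black — skip
  auth black
parser black
db gray
  db→ui: ui black — skip
  io gray
    io→core: core black — skip
    ast gray
      ast→auth: auth black — skip
      ast→ui: ui black — skip
      ast→sched: sched black — skip
      ast→opt: opt black — skip
      ast→core: core black — skip
      ast→codegen: codegen black — skip
      ast→cfg: cfg black — skip
    ast black
    io→parser: parser black — skip
  io black
db black
Every edge goes to a white or black vertex — no back edge, so the graph is acyclic.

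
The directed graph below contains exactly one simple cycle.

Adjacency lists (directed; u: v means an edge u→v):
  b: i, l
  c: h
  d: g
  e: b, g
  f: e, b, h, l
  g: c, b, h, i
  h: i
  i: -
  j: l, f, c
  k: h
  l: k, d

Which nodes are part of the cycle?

b, d, g, l

DFS with gray/black marking from l:
l gray
  k gray
    h gray
      i gray
      i black
    h black
  k black
  d gray
    g gray
      c gray
        c→h: h black — skip
      c black
      b gray
        b→i: i black — skip
        b→l: l is gray → back edge
Back edge closes the cycle l → d → g → b → l; its vertices are {b, d, g, l}.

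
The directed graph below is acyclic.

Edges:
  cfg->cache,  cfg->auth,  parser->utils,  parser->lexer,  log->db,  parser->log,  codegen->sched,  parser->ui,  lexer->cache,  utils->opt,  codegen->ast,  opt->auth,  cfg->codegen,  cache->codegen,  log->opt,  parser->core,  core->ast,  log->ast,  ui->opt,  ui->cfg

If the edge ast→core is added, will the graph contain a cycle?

Yes

Adding ast→core creates a cycle iff core can already reach ast.
Path from core: core → ast.
So core → … → ast → core is a cycle.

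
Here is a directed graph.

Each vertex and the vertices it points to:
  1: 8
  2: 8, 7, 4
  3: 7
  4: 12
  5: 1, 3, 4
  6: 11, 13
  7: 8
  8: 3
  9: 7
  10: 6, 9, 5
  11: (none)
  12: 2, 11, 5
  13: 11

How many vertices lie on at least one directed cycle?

7

A vertex is on a directed cycle iff it belongs to a strongly connected component of size ≥ 2 (or has a self-loop).
The vertices on cycles are {2, 3, 4, 5, 7, 8, 12} — 7 in total.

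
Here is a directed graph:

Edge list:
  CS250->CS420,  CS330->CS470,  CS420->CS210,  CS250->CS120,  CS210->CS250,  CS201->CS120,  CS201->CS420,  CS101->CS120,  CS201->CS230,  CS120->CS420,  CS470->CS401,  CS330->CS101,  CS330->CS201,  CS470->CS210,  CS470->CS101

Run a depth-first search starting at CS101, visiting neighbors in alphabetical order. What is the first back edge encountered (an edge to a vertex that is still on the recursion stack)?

CS250->CS120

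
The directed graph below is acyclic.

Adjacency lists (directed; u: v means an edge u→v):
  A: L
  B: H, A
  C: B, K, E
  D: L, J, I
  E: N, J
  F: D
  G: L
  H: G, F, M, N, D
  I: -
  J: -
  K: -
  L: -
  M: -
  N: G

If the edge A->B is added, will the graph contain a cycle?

Yes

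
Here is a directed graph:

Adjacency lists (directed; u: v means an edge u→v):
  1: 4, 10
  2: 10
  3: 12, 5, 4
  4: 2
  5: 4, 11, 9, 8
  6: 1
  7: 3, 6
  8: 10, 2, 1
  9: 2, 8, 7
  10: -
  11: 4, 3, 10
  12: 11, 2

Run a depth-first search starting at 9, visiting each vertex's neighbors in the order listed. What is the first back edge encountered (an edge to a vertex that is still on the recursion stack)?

DFS from 9 (visiting each vertex's neighbors in the order listed); mark gray on enter, black on exit:
9 gray
  2 gray
    10 gray
    10 black
  2 black
  8 gray
    8→10: 10 black — skip
    8→2: 2 black — skip
    1 gray
      4 gray
        4→2: 2 black — skip
      4 black
      1→10: 10 black — skip
    1 black
  8 black
  7 gray
    3 gray
      12 gray
        11 gray
          11→4: 4 black — skip
          11→3: 3 is gray → back edge
First back edge: 11 → 3.

11→3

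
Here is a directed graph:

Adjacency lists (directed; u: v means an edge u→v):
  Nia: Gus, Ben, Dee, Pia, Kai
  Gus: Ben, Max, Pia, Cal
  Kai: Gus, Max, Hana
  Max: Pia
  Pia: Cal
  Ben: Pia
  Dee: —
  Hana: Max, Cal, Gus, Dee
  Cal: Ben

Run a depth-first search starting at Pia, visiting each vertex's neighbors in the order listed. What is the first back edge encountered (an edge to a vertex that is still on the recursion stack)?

DFS from Pia (visiting each vertex's neighbors in the order listed); mark gray on enter, black on exit:
Pia gray
  Cal gray
    Ben gray
      Ben→Pia: Pia is gray → back edge
First back edge: Ben → Pia.

Ben→Pia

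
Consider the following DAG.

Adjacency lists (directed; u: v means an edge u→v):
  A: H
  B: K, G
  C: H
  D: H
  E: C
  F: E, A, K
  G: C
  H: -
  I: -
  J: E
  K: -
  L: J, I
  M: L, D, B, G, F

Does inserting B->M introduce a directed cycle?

Adding B→M creates a cycle iff M can already reach B.
Path from M: M → B.
So M → … → B → M is a cycle.

Yes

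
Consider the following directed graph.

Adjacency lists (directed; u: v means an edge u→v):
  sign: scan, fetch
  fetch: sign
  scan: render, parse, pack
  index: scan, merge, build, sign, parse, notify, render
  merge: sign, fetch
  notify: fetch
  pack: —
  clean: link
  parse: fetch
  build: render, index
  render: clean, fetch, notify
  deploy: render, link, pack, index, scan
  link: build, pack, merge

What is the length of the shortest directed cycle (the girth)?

2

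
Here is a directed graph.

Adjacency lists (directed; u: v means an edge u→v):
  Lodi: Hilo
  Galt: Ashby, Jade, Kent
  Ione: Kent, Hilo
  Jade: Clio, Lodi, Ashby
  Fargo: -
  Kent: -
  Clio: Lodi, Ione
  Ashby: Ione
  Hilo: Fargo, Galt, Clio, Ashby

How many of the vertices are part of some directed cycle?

A vertex is on a directed cycle iff it belongs to a strongly connected component of size ≥ 2 (or has a self-loop).
The vertices on cycles are {Clio, Galt, Hilo, Ione, Jade, Lodi, Ashby} — 7 in total.

7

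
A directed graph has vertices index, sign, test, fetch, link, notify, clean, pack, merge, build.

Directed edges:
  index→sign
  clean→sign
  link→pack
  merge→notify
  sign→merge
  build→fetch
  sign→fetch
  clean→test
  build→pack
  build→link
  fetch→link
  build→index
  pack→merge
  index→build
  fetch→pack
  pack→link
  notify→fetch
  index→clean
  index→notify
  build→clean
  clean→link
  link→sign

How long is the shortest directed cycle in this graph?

For each vertex v, BFS finds the shortest path from v back to v.
The shortest such closed walk is build → index → build, length 2.

2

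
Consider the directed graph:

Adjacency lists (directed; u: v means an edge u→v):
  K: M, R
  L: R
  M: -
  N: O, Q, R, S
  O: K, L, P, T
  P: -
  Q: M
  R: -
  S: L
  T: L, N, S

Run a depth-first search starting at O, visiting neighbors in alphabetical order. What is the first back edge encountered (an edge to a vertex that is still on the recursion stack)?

N→O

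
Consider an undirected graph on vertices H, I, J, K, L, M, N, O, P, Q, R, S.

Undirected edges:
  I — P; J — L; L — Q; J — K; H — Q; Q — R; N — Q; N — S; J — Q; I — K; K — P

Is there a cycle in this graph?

Yes

DFS, tracking each vertex's parent; an edge to a visited non-parent vertex closes a cycle.
Start from L:
visit L (parent –)
  visit J (parent L)
    visit K (parent J)
      K–J: parent, skip
      visit P (parent K)
        visit I (parent P)
          I–P: parent, skip
          I–K: K visited and ≠ parent → cycle
Cycle: K – P – I – K.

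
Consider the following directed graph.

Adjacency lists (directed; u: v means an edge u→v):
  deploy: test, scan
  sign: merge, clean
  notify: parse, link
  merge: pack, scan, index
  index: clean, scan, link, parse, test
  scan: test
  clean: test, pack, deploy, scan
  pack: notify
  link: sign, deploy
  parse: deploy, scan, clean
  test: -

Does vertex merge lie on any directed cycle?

merge is on a cycle iff merge can reach itself via ≥1 edge.
merge → index → link → sign → merge — yes.

Yes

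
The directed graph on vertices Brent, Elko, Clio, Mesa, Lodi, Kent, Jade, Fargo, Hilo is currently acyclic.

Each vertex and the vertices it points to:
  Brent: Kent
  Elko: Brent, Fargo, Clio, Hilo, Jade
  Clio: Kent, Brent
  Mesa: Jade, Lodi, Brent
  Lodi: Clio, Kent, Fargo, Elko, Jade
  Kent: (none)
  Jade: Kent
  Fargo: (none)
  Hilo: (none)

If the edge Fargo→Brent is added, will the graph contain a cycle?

No

Adding Fargo→Brent creates a cycle iff Brent can already reach Fargo.
Explore from Brent: no path reaches Fargo. The graph stays acyclic.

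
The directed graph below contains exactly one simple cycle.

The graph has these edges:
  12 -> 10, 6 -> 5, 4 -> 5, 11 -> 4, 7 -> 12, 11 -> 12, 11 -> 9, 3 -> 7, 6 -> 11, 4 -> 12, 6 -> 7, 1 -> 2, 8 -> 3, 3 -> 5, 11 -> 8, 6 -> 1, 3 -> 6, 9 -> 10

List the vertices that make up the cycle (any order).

3, 6, 8, 11

DFS with gray/black marking from 8:
8 gray
  3 gray
    6 gray
      5 gray
      5 black
      11 gray
        12 gray
          10 gray
          10 black
        12 black
        11→8: 8 is gray → back edge
Back edge closes the cycle 8 → 3 → 6 → 11 → 8; its vertices are {3, 6, 8, 11}.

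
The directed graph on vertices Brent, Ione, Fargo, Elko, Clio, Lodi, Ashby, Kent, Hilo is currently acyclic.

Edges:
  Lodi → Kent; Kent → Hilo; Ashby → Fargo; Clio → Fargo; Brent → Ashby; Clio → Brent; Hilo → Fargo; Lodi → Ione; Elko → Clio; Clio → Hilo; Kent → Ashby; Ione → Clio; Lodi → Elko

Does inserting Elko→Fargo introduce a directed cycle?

Adding Elko→Fargo creates a cycle iff Fargo can already reach Elko.
Explore from Fargo: no path reaches Elko. The graph stays acyclic.

No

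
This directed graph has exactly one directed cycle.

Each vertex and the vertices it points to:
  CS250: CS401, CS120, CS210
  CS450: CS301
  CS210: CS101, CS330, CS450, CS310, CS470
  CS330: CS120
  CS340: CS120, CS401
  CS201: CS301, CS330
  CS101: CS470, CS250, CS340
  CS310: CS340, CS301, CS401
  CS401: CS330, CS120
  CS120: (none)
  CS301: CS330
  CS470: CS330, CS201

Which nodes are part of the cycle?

CS101, CS210, CS250

DFS with gray/black marking from CS101:
CS101 gray
  CS470 gray
    CS330 gray
      CS120 gray
      CS120 black
    CS330 black
    CS201 gray
      CS301 gray
        CS301→CS330: CS330 black — skip
      CS301 black
      CS201→CS330: CS330 black — skip
    CS201 black
  CS470 black
  CS250 gray
    CS401 gray
      CS401→CS330: CS330 black — skip
      CS401→CS120: CS120 black — skip
    CS401 black
    CS250→CS120: CS120 black — skip
    CS210 gray
      CS210→CS101: CS101 is gray → back edge
Back edge closes the cycle CS101 → CS250 → CS210 → CS101; its vertices are {CS101, CS210, CS250}.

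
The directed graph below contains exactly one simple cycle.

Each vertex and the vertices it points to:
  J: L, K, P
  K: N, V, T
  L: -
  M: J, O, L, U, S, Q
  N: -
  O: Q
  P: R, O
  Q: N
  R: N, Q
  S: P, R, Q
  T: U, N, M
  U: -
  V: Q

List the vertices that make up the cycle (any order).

J, K, M, T

DFS with gray/black marking from M:
M gray
  J gray
    L gray
    L black
    K gray
      N gray
      N black
      V gray
        Q gray
          Q→N: N black — skip
        Q black
      V black
      T gray
        U gray
        U black
        T→N: N black — skip
        T→M: M is gray → back edge
Back edge closes the cycle M → J → K → T → M; its vertices are {J, K, M, T}.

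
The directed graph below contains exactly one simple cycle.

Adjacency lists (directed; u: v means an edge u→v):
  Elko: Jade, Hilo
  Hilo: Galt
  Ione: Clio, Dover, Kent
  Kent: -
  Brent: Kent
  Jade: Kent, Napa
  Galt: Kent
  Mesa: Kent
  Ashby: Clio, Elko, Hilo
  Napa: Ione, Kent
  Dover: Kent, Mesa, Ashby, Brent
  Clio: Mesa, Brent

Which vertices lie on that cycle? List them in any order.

DFS with gray/black marking from Ashby:
Ashby gray
  Clio gray
    Mesa gray
      Kent gray
      Kent black
    Mesa black
    Brent gray
      Brent→Kent: Kent black — skip
    Brent black
  Clio black
  Elko gray
    Jade gray
      Jade→Kent: Kent black — skip
      Napa gray
        Ione gray
          Ione→Clio: Clio black — skip
          Dover gray
            Dover→Kent: Kent black — skip
            Dover→Mesa: Mesa black — skip
            Dover→Ashby: Ashby is gray → back edge
Back edge closes the cycle Ashby → Elko → Jade → Napa → Ione → Dover → Ashby; its vertices are {Elko, Ione, Jade, Napa, Ashby, Dover}.

Elko, Ione, Jade, Napa, Ashby, Dover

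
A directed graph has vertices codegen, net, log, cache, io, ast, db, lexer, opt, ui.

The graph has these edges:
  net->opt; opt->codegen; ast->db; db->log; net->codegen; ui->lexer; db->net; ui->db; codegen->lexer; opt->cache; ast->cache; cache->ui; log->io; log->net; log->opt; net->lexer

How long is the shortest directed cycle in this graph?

5

For each vertex v, BFS finds the shortest path from v back to v.
The shortest such closed walk is db → net → opt → cache → ui → db, length 5.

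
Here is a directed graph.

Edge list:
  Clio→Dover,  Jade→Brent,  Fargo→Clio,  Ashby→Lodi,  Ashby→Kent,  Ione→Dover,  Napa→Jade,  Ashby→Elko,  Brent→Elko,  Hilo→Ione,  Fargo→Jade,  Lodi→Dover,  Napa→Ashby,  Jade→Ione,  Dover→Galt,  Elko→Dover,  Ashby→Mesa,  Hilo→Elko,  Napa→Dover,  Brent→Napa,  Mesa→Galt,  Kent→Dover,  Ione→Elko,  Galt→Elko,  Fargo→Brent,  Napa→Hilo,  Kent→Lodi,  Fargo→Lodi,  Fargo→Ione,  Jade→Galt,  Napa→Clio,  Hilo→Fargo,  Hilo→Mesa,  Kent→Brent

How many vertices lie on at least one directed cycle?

A vertex is on a directed cycle iff it belongs to a strongly connected component of size ≥ 2 (or has a self-loop).
The vertices on cycles are {Elko, Galt, Hilo, Jade, Kent, Napa, Ashby, Brent, Dover, Fargo} — 10 in total.

10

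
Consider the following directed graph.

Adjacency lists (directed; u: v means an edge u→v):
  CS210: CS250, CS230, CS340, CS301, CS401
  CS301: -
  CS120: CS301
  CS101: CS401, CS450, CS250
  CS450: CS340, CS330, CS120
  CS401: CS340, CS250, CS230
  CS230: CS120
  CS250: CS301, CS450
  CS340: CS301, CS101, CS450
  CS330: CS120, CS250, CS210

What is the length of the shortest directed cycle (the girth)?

For each vertex v, BFS finds the shortest path from v back to v.
The shortest such closed walk is CS340 → CS450 → CS340, length 2.

2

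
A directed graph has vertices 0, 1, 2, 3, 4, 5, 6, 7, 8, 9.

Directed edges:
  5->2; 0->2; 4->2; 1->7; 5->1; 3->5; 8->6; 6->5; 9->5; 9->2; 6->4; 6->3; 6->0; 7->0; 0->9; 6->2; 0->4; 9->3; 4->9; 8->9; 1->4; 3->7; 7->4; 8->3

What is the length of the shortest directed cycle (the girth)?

For each vertex v, BFS finds the shortest path from v back to v.
The shortest such closed walk is 3 → 7 → 0 → 9 → 3, length 4.

4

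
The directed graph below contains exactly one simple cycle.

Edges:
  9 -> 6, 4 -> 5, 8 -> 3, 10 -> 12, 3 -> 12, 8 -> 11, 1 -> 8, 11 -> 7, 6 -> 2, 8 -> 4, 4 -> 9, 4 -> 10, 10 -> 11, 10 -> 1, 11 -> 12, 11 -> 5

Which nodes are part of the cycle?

DFS with gray/black marking from 1:
1 gray
  8 gray
    3 gray
      12 gray
      12 black
    3 black
    4 gray
      9 gray
        6 gray
          2 gray
          2 black
        6 black
      9 black
      5 gray
      5 black
      10 gray
        10→1: 1 is gray → back edge
Back edge closes the cycle 1 → 8 → 4 → 10 → 1; its vertices are {1, 4, 8, 10}.

1, 4, 8, 10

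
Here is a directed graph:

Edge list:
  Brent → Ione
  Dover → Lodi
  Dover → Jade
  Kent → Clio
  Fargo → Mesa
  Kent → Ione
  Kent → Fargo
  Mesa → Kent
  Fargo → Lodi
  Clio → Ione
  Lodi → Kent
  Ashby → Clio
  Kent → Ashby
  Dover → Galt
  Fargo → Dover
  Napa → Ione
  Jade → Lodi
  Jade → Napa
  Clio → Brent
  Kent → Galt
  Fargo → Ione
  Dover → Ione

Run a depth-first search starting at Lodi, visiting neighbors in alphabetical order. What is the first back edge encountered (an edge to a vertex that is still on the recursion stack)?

Jade→Lodi

DFS from Lodi (visiting neighbors in alphabetical order); mark gray on enter, black on exit:
Lodi gray
  Kent gray
    Ashby gray
      Clio gray
        Brent gray
          Ione gray
          Ione black
        Brent black
        Clio→Ione: Ione black — skip
      Clio black
    Ashby black
    Kent→Clio: Clio black — skip
    Fargo gray
      Dover gray
        Galt gray
        Galt black
        Dover→Ione: Ione black — skip
        Jade gray
          Jade→Lodi: Lodi is gray → back edge
First back edge: Jade → Lodi.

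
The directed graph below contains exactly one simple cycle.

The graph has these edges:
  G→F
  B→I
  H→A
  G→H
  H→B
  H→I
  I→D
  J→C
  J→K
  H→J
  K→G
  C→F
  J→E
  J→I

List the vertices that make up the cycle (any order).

G, H, J, K

DFS with gray/black marking from H:
H gray
  A gray
  A black
  I gray
    D gray
    D black
  I black
  J gray
    C gray
      F gray
      F black
    C black
    J→I: I black — skip
    K gray
      G gray
        G→H: H is gray → back edge
Back edge closes the cycle H → J → K → G → H; its vertices are {G, H, J, K}.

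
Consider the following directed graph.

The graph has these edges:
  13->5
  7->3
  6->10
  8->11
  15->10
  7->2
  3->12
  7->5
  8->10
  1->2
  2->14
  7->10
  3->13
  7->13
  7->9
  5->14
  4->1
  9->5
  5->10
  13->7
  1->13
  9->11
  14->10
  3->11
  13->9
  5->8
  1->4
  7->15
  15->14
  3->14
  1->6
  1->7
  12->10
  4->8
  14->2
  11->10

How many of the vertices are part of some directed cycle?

A vertex is on a directed cycle iff it belongs to a strongly connected component of size ≥ 2 (or has a self-loop).
The vertices on cycles are {1, 2, 3, 4, 7, 13, 14} — 7 in total.

7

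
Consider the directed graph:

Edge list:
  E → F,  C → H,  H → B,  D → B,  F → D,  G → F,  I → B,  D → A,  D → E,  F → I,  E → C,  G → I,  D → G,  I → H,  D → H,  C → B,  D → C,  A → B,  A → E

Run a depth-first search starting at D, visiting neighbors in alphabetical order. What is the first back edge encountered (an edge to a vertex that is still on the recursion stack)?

DFS from D (visiting neighbors in alphabetical order); mark gray on enter, black on exit:
D gray
  A gray
    B gray
    B black
    E gray
      C gray
        C→B: B black — skip
        H gray
          H→B: B black — skip
        H black
      C black
      F gray
        F→D: D is gray → back edge
First back edge: F → D.

F->D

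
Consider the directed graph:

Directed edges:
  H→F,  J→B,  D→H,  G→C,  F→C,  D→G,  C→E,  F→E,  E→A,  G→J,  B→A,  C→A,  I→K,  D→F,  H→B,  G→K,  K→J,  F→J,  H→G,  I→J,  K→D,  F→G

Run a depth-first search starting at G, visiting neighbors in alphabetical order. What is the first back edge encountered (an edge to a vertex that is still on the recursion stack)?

F→G

DFS from G (visiting neighbors in alphabetical order); mark gray on enter, black on exit:
G gray
  C gray
    A gray
    A black
    E gray
      E→A: A black — skip
    E black
  C black
  J gray
    B gray
      B→A: A black — skip
    B black
  J black
  K gray
    D gray
      F gray
        F→C: C black — skip
        F→E: E black — skip
        F→G: G is gray → back edge
First back edge: F → G.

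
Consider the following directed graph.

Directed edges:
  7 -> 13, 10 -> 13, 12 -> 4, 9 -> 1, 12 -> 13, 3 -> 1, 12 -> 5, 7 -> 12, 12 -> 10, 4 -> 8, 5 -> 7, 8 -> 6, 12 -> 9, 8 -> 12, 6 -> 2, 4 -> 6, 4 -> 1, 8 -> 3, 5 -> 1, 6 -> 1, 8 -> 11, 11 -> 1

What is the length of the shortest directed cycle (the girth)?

3

For each vertex v, BFS finds the shortest path from v back to v.
The shortest such closed walk is 12 → 4 → 8 → 12, length 3.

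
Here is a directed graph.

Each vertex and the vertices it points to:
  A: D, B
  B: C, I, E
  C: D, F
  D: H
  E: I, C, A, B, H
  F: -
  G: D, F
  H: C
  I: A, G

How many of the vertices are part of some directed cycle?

7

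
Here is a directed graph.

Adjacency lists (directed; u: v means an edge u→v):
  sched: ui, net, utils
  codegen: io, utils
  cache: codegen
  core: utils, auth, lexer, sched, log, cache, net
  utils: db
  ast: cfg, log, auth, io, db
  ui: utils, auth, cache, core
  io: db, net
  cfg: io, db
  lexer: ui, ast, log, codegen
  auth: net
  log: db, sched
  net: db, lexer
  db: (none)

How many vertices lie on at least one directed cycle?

12

A vertex is on a directed cycle iff it belongs to a strongly connected component of size ≥ 2 (or has a self-loop).
The vertices on cycles are {io, ui, ast, cfg, log, net, auth, core, cache, lexer, sched, codegen} — 12 in total.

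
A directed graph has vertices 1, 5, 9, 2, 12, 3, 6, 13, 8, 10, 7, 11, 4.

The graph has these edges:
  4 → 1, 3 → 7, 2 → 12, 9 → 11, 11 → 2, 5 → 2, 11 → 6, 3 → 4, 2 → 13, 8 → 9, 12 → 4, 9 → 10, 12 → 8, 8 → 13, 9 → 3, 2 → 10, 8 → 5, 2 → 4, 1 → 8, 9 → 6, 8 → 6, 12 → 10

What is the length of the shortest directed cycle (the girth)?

4

For each vertex v, BFS finds the shortest path from v back to v.
The shortest such closed walk is 8 → 5 → 2 → 12 → 8, length 4.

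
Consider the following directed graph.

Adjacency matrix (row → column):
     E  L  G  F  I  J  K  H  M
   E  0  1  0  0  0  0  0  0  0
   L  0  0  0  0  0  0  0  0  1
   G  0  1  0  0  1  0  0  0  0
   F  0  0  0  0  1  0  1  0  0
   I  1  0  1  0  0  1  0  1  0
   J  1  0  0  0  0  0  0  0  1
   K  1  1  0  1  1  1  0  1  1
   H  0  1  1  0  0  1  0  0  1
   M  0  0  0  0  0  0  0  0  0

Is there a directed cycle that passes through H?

H is on a cycle iff H can reach itself via ≥1 edge.
H → G → I → H — yes.

Yes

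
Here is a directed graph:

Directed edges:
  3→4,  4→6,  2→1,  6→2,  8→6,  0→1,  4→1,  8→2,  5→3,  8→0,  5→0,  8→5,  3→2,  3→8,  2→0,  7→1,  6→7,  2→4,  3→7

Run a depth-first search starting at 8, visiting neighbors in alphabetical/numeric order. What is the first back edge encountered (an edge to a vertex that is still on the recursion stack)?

DFS from 8 (visiting neighbors in alphabetical/numeric order); mark gray on enter, black on exit:
8 gray
  0 gray
    1 gray
    1 black
  0 black
  2 gray
    2→0: 0 black — skip
    2→1: 1 black — skip
    4 gray
      4→1: 1 black — skip
      6 gray
        6→2: 2 is gray → back edge
First back edge: 6 → 2.

6→2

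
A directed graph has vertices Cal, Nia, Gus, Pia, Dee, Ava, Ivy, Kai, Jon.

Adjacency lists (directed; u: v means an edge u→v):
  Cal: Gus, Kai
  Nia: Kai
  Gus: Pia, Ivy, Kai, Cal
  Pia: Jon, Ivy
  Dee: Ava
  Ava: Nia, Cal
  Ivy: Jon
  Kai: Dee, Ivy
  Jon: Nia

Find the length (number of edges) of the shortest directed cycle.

For each vertex v, BFS finds the shortest path from v back to v.
The shortest such closed walk is Gus → Cal → Gus, length 2.

2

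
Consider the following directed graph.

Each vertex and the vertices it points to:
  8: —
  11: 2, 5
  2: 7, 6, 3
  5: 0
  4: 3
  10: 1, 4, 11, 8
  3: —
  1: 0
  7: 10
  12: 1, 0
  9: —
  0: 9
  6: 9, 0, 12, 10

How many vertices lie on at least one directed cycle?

A vertex is on a directed cycle iff it belongs to a strongly connected component of size ≥ 2 (or has a self-loop).
The vertices on cycles are {2, 6, 7, 10, 11} — 5 in total.

5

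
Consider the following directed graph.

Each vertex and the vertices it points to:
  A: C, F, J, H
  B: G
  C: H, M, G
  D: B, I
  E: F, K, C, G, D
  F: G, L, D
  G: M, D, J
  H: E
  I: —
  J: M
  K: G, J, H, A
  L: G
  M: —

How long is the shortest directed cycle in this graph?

3

For each vertex v, BFS finds the shortest path from v back to v.
The shortest such closed walk is E → C → H → E, length 3.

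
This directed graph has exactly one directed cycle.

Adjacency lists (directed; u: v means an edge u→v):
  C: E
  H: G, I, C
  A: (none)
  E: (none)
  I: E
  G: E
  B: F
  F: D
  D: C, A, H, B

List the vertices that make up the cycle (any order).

DFS with gray/black marking from D:
D gray
  C gray
    E gray
    E black
  C black
  A gray
  A black
  H gray
    G gray
      G→E: E black — skip
    G black
    I gray
      I→E: E black — skip
    I black
    H→C: C black — skip
  H black
  B gray
    F gray
      F→D: D is gray → back edge
Back edge closes the cycle D → B → F → D; its vertices are {B, D, F}.

B, D, F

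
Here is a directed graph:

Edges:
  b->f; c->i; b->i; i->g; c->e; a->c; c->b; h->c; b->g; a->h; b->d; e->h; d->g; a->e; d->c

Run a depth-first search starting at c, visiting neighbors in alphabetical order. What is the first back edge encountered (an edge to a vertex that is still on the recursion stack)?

d->c

DFS from c (visiting neighbors in alphabetical order); mark gray on enter, black on exit:
c gray
  b gray
    d gray
      d→c: c is gray → back edge
First back edge: d → c.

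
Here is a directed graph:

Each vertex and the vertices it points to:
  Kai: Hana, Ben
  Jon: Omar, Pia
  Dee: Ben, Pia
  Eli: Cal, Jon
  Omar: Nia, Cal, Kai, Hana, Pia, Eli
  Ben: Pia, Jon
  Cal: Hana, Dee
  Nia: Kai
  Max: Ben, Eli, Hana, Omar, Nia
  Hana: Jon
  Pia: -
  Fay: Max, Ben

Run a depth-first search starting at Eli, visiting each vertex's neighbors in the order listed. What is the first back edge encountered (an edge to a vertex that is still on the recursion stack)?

Kai->Hana

DFS from Eli (visiting each vertex's neighbors in the order listed); mark gray on enter, black on exit:
Eli gray
  Cal gray
    Hana gray
      Jon gray
        Omar gray
          Nia gray
            Kai gray
              Kai→Hana: Hana is gray → back edge
First back edge: Kai → Hana.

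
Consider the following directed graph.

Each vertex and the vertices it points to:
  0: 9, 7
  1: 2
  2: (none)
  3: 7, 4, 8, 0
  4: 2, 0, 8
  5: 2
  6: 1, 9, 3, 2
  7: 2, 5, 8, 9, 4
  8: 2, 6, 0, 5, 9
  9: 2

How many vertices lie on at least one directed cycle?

6

A vertex is on a directed cycle iff it belongs to a strongly connected component of size ≥ 2 (or has a self-loop).
The vertices on cycles are {0, 3, 4, 6, 7, 8} — 6 in total.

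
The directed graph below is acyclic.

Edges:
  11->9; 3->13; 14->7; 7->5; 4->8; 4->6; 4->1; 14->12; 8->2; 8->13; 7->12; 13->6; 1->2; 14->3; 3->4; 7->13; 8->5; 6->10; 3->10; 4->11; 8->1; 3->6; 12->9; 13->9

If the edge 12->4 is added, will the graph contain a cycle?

No

Adding 12→4 creates a cycle iff 4 can already reach 12.
Explore from 4: no path reaches 12. The graph stays acyclic.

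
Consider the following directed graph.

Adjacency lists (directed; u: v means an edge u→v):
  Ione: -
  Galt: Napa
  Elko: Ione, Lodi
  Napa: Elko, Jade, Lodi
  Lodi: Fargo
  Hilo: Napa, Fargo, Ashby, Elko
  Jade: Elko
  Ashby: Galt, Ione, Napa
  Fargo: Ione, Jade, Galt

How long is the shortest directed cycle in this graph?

For each vertex v, BFS finds the shortest path from v back to v.
The shortest such closed walk is Fargo → Jade → Elko → Lodi → Fargo, length 4.

4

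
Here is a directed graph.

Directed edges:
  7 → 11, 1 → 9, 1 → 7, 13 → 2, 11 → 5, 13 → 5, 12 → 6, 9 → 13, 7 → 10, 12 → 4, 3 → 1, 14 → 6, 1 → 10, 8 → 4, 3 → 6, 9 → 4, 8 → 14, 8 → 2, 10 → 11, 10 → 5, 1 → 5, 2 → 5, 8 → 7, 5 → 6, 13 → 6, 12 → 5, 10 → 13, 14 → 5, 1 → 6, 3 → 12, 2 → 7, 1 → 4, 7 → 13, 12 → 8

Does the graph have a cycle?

Yes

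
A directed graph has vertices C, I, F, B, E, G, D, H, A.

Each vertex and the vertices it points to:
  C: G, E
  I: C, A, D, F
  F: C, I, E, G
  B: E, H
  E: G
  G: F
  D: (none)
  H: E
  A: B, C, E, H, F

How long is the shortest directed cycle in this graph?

2

For each vertex v, BFS finds the shortest path from v back to v.
The shortest such closed walk is I → F → I, length 2.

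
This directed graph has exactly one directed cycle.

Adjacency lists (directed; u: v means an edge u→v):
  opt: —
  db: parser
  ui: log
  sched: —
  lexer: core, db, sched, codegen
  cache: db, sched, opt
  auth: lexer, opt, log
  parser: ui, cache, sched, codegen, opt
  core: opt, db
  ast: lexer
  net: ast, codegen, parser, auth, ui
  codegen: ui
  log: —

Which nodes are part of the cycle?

db, cache, parser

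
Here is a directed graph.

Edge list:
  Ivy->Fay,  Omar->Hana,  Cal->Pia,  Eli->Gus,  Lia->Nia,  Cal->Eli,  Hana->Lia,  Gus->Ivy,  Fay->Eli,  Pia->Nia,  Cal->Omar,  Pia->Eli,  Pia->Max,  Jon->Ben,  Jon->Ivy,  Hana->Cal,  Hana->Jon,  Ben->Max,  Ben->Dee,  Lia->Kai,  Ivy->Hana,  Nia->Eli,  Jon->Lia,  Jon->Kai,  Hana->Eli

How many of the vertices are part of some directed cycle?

A vertex is on a directed cycle iff it belongs to a strongly connected component of size ≥ 2 (or has a self-loop).
The vertices on cycles are {Cal, Eli, Fay, Gus, Ivy, Jon, Lia, Nia, Pia, Hana, Omar} — 11 in total.

11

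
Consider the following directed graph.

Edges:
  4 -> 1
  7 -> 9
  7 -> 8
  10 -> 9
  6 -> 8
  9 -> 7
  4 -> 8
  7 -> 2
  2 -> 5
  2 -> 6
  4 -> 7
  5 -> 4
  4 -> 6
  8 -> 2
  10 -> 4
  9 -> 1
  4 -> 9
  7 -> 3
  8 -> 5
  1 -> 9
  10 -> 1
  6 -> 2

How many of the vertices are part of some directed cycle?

8

A vertex is on a directed cycle iff it belongs to a strongly connected component of size ≥ 2 (or has a self-loop).
The vertices on cycles are {1, 2, 4, 5, 6, 7, 8, 9} — 8 in total.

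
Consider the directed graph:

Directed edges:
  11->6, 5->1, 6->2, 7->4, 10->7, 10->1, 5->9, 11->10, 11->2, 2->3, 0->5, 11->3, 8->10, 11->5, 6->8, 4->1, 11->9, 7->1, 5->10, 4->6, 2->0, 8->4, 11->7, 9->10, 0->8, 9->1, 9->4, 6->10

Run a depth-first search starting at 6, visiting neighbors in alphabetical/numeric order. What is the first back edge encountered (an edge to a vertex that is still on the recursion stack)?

4→6

DFS from 6 (visiting neighbors in alphabetical/numeric order); mark gray on enter, black on exit:
6 gray
  2 gray
    0 gray
      5 gray
        1 gray
        1 black
        9 gray
          9→1: 1 black — skip
          4 gray
            4→1: 1 black — skip
            4→6: 6 is gray → back edge
First back edge: 4 → 6.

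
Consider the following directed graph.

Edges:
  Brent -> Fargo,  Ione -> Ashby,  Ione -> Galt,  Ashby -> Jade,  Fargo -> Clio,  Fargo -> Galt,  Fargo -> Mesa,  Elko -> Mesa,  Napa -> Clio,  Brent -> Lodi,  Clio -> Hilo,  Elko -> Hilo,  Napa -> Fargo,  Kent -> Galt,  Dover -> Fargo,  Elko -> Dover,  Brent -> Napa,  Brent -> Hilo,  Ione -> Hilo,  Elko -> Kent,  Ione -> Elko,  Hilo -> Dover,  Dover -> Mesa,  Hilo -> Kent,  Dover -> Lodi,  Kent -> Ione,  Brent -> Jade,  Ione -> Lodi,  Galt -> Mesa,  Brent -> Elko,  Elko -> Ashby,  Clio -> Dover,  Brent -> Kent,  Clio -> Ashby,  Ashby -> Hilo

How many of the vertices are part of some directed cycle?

8

A vertex is on a directed cycle iff it belongs to a strongly connected component of size ≥ 2 (or has a self-loop).
The vertices on cycles are {Clio, Elko, Hilo, Ione, Kent, Ashby, Dover, Fargo} — 8 in total.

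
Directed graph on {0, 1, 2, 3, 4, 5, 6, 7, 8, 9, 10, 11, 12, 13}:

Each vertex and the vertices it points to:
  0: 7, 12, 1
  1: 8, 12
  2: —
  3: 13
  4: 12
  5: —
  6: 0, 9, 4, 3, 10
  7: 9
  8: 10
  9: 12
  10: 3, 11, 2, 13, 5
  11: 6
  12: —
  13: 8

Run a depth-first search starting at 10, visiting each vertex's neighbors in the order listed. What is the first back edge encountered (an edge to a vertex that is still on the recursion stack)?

DFS from 10 (visiting each vertex's neighbors in the order listed); mark gray on enter, black on exit:
10 gray
  3 gray
    13 gray
      8 gray
        8→10: 10 is gray → back edge
First back edge: 8 → 10.

8→10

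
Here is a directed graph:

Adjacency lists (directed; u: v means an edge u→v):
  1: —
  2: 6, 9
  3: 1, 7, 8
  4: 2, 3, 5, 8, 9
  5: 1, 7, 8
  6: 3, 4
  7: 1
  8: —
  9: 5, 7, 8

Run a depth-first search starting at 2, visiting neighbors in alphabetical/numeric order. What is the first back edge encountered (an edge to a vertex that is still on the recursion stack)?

4→2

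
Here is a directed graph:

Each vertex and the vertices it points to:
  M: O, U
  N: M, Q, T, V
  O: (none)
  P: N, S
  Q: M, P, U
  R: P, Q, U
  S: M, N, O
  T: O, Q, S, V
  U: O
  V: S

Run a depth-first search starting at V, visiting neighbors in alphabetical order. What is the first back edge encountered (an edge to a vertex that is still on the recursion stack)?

DFS from V (visiting neighbors in alphabetical order); mark gray on enter, black on exit:
V gray
  S gray
    M gray
      O gray
      O black
      U gray
        U→O: O black — skip
      U black
    M black
    N gray
      N→M: M black — skip
      Q gray
        Q→M: M black — skip
        P gray
          P→N: N is gray → back edge
First back edge: P → N.

P->N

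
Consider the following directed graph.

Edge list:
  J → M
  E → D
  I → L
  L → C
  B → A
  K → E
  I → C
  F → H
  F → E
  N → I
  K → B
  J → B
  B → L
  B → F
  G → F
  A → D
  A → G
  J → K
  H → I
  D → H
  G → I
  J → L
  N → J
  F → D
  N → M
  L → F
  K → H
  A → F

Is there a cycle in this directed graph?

Yes

DFS with white/gray/black marking, starting from G:
G gray
  F gray
    E gray
      D gray
        H gray
          I gray
            C gray
            C black
            L gray
              L→F: F is gray → back edge
Back edge found, so a cycle exists: F → E → D → H → I → L → F.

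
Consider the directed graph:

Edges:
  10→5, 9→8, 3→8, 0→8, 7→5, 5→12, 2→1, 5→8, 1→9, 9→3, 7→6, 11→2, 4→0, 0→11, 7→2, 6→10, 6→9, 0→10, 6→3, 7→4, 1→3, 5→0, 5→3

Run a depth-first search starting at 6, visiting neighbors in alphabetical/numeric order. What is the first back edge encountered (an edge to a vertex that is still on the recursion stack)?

0->10

DFS from 6 (visiting neighbors in alphabetical/numeric order); mark gray on enter, black on exit:
6 gray
  3 gray
    8 gray
    8 black
  3 black
  9 gray
    9→3: 3 black — skip
    9→8: 8 black — skip
  9 black
  10 gray
    5 gray
      0 gray
        0→8: 8 black — skip
        0→10: 10 is gray → back edge
First back edge: 0 → 10.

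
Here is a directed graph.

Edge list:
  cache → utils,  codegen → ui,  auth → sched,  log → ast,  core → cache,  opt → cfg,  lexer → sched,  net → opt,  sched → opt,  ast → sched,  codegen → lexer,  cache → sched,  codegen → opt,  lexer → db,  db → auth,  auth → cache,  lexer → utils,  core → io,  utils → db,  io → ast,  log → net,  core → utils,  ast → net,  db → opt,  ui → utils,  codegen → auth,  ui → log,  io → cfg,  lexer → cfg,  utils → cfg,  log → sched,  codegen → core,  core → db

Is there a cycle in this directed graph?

DFS with white/gray/black marking, starting from core:
core gray
  utils gray
    db gray
      opt gray
        cfg gray
        cfg black
      opt black
      auth gray
        cache gray
          sched gray
            sched→opt: opt black — skip
          sched black
          cache→utils: utils is gray → back edge
Back edge found, so a cycle exists: utils → db → auth → cache → utils.

Yes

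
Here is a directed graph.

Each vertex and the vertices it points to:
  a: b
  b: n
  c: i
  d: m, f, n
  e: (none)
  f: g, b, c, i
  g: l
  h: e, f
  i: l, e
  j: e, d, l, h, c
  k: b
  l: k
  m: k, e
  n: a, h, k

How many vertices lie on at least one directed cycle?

10

A vertex is on a directed cycle iff it belongs to a strongly connected component of size ≥ 2 (or has a self-loop).
The vertices on cycles are {a, b, c, f, g, h, i, k, l, n} — 10 in total.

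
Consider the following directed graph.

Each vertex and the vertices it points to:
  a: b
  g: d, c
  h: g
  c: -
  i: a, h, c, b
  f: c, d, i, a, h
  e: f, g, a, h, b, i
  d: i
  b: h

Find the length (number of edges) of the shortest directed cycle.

For each vertex v, BFS finds the shortest path from v back to v.
The shortest such closed walk is g → d → i → h → g, length 4.

4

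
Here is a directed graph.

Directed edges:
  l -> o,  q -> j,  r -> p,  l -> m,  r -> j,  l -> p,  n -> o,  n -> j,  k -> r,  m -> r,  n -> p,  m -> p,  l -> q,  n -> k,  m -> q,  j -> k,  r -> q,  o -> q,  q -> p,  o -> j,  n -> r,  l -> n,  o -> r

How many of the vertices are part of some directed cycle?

4

A vertex is on a directed cycle iff it belongs to a strongly connected component of size ≥ 2 (or has a self-loop).
The vertices on cycles are {j, k, q, r} — 4 in total.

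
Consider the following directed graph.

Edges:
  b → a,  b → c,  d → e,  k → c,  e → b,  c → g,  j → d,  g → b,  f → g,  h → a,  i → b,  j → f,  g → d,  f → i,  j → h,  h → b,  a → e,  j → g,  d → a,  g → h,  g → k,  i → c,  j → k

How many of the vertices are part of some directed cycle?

A vertex is on a directed cycle iff it belongs to a strongly connected component of size ≥ 2 (or has a self-loop).
The vertices on cycles are {a, b, c, d, e, g, h, k} — 8 in total.

8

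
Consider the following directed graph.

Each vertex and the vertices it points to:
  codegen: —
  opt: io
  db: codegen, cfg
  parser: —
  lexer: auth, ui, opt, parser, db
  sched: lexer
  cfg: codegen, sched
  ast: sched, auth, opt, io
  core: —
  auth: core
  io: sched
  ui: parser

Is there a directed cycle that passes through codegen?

No

codegen lies on a cycle iff there is a path from codegen back to itself.
Exploring from codegen, it never reaches itself; equivalently, its strongly connected component is a singleton.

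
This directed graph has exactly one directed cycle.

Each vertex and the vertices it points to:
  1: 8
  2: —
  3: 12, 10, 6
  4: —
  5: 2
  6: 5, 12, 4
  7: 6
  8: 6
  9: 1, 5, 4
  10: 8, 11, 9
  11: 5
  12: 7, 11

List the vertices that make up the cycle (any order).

6, 7, 12

DFS with gray/black marking from 12:
12 gray
  7 gray
    6 gray
      5 gray
        2 gray
        2 black
      5 black
      6→12: 12 is gray → back edge
Back edge closes the cycle 12 → 7 → 6 → 12; its vertices are {6, 7, 12}.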